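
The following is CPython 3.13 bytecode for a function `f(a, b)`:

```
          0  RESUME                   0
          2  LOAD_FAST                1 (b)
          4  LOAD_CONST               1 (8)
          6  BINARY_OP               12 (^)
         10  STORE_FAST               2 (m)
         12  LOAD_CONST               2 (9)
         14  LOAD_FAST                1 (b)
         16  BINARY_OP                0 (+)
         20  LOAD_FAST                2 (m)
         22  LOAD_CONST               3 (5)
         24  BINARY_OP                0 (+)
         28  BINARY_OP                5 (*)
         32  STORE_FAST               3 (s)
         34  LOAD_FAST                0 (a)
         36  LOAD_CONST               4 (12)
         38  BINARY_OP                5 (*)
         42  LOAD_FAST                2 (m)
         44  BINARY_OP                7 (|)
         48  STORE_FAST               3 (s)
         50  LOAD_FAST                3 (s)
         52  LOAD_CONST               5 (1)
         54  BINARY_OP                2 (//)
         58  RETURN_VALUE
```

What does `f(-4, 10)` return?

LOAD_FAST b → push 10. Stack: [10]
LOAD_CONST → push 8. Stack: [10, 8]
BINARY_OP ^ → 10 ^ 8 = 2. Stack: [2]
STORE_FAST m → m=2. Stack: []
LOAD_CONST → push 9. Stack: [9]
LOAD_FAST b → push 10. Stack: [9, 10]
BINARY_OP + → 9 + 10 = 19. Stack: [19]
LOAD_FAST m → push 2. Stack: [19, 2]
LOAD_CONST → push 5. Stack: [19, 2, 5]
BINARY_OP + → 2 + 5 = 7. Stack: [19, 7]
BINARY_OP * → 19 * 7 = 133. Stack: [133]
STORE_FAST s → s=133. Stack: []
LOAD_FAST a → push -4. Stack: [-4]
LOAD_CONST → push 12. Stack: [-4, 12]
BINARY_OP * → -4 * 12 = -48. Stack: [-48]
LOAD_FAST m → push 2. Stack: [-48, 2]
BINARY_OP | → -48 | 2 = -46. Stack: [-46]
STORE_FAST s → s=-46. Stack: []
LOAD_FAST s → push -46. Stack: [-46]
LOAD_CONST → push 1. Stack: [-46, 1]
BINARY_OP // → -46 // 1 = -46. Stack: [-46]
RETURN_VALUE → return -46.

-46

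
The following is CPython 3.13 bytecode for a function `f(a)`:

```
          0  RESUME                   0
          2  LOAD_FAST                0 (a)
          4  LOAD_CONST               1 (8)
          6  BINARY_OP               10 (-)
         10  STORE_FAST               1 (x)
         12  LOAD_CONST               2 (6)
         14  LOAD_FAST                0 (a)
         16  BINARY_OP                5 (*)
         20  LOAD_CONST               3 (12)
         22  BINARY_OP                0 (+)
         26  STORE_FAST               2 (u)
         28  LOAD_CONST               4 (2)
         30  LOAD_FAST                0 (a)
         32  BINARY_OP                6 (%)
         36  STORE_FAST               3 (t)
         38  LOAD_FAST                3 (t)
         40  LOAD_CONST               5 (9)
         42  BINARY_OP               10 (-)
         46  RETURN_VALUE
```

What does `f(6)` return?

LOAD_FAST a → push 6. Stack: [6]
LOAD_CONST → push 8. Stack: [6, 8]
BINARY_OP - → 6 - 8 = -2. Stack: [-2]
STORE_FAST x → x=-2. Stack: []
LOAD_CONST → push 6. Stack: [6]
LOAD_FAST a → push 6. Stack: [6, 6]
BINARY_OP * → 6 * 6 = 36. Stack: [36]
LOAD_CONST → push 12. Stack: [36, 12]
BINARY_OP + → 36 + 12 = 48. Stack: [48]
STORE_FAST u → u=48. Stack: []
LOAD_CONST → push 2. Stack: [2]
LOAD_FAST a → push 6. Stack: [2, 6]
BINARY_OP % → 2 % 6 = 2. Stack: [2]
STORE_FAST t → t=2. Stack: []
LOAD_FAST t → push 2. Stack: [2]
LOAD_CONST → push 9. Stack: [2, 9]
BINARY_OP - → 2 - 9 = -7. Stack: [-7]
RETURN_VALUE → return -7.

-7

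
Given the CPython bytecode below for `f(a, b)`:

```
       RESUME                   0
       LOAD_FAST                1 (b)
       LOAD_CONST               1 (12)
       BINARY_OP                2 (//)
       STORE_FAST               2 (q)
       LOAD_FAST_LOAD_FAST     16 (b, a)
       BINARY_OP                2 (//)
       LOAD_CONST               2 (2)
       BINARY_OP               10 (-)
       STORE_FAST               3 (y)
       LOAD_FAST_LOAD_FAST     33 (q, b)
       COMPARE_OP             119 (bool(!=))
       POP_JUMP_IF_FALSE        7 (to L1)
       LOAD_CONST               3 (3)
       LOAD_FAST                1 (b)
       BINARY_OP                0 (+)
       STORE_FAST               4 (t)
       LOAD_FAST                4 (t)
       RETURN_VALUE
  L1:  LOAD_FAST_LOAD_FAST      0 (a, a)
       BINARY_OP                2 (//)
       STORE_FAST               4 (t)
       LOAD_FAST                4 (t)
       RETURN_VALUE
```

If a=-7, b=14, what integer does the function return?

LOAD_FAST b → push 14. Stack: [14]
LOAD_CONST → push 12. Stack: [14, 12]
BINARY_OP // → 14 // 12 = 1. Stack: [1]
STORE_FAST q → q=1. Stack: []
LOAD_FAST_LOAD_FAST b,a → push 14,-7. Stack: [14, -7]
BINARY_OP // → 14 // -7 = -2. Stack: [-2]
LOAD_CONST → push 2. Stack: [-2, 2]
BINARY_OP - → -2 - 2 = -4. Stack: [-4]
STORE_FAST y → y=-4. Stack: []
LOAD_FAST_LOAD_FAST q,b → push 1,14. Stack: [1, 14]
COMPARE_OP bool(!=) → 1 vs 14 = True. Stack: [True]
POP_JUMP_IF_FALSE → pop True; no jump. Stack: []
LOAD_CONST → push 3. Stack: [3]
LOAD_FAST b → push 14. Stack: [3, 14]
BINARY_OP + → 3 + 14 = 17. Stack: [17]
STORE_FAST t → t=17. Stack: []
LOAD_FAST t → push 17. Stack: [17]
RETURN_VALUE → return 17.

17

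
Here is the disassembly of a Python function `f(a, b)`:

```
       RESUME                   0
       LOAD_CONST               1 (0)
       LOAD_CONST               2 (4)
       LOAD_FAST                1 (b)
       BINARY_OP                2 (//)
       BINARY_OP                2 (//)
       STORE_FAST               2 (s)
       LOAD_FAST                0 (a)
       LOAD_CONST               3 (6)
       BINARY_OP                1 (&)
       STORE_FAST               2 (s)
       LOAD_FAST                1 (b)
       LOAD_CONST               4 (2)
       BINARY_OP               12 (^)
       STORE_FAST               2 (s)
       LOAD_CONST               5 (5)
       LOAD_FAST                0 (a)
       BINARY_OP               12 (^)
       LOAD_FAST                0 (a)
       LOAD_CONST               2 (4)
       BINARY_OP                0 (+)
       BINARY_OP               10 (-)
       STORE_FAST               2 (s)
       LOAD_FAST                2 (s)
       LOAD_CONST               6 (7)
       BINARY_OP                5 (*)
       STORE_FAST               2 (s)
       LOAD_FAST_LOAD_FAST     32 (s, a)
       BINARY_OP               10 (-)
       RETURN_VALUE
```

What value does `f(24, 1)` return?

-17

LOAD_CONST → push 0. Stack: [0]
LOAD_CONST → push 4. Stack: [0, 4]
LOAD_FAST b → push 1. Stack: [0, 4, 1]
BINARY_OP // → 4 // 1 = 4. Stack: [0, 4]
BINARY_OP // → 0 // 4 = 0. Stack: [0]
STORE_FAST s → s=0. Stack: []
LOAD_FAST a → push 24. Stack: [24]
LOAD_CONST → push 6. Stack: [24, 6]
BINARY_OP & → 24 & 6 = 0. Stack: [0]
STORE_FAST s → s=0. Stack: []
LOAD_FAST b → push 1. Stack: [1]
LOAD_CONST → push 2. Stack: [1, 2]
BINARY_OP ^ → 1 ^ 2 = 3. Stack: [3]
STORE_FAST s → s=3. Stack: []
LOAD_CONST → push 5. Stack: [5]
LOAD_FAST a → push 24. Stack: [5, 24]
BINARY_OP ^ → 5 ^ 24 = 29. Stack: [29]
LOAD_FAST a → push 24. Stack: [29, 24]
LOAD_CONST → push 4. Stack: [29, 24, 4]
BINARY_OP + → 24 + 4 = 28. Stack: [29, 28]
BINARY_OP - → 29 - 28 = 1. Stack: [1]
STORE_FAST s → s=1. Stack: []
LOAD_FAST s → push 1. Stack: [1]
LOAD_CONST → push 7. Stack: [1, 7]
BINARY_OP * → 1 * 7 = 7. Stack: [7]
STORE_FAST s → s=7. Stack: []
LOAD_FAST_LOAD_FAST s,a → push 7,24. Stack: [7, 24]
BINARY_OP - → 7 - 24 = -17. Stack: [-17]
RETURN_VALUE → return -17.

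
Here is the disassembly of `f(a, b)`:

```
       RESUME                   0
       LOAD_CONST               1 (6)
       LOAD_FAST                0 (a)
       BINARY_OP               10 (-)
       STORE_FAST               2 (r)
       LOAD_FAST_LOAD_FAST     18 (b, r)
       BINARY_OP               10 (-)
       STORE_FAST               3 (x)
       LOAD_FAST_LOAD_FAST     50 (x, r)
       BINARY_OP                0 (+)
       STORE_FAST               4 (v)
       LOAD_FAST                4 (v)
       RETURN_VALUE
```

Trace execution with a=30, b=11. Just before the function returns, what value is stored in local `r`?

-24

LOAD_CONST → push 6. Stack: [6]
LOAD_FAST a → push 30. Stack: [6, 30]
BINARY_OP - → 6 - 30 = -24. Stack: [-24]
STORE_FAST r → r=-24. Stack: []
LOAD_FAST_LOAD_FAST b,r → push 11,-24. Stack: [11, -24]
BINARY_OP - → 11 - -24 = 35. Stack: [35]
STORE_FAST x → x=35. Stack: []
LOAD_FAST_LOAD_FAST x,r → push 35,-24. Stack: [35, -24]
BINARY_OP + → 35 + -24 = 11. Stack: [11]
STORE_FAST v → v=11. Stack: []
LOAD_FAST v → push 11. Stack: [11]
RETURN_VALUE → return 11.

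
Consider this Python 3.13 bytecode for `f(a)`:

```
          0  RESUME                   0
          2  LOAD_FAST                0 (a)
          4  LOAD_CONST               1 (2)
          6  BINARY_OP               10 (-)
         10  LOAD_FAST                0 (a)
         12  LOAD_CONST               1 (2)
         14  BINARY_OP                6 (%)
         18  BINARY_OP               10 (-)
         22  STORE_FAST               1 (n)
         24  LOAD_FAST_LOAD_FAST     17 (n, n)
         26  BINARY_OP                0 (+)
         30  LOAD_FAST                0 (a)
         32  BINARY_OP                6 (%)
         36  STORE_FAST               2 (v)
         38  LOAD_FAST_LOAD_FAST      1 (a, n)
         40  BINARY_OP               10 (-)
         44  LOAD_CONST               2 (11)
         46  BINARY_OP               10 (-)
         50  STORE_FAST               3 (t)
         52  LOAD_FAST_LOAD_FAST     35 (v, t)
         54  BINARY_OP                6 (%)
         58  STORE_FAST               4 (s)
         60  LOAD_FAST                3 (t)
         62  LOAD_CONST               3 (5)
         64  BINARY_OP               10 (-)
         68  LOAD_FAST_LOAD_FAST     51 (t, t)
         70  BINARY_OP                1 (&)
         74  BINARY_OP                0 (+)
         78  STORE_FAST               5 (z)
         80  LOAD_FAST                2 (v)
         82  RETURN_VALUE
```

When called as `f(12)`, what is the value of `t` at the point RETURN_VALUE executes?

LOAD_FAST a → push 12. Stack: [12]
LOAD_CONST → push 2. Stack: [12, 2]
BINARY_OP - → 12 - 2 = 10. Stack: [10]
LOAD_FAST a → push 12. Stack: [10, 12]
LOAD_CONST → push 2. Stack: [10, 12, 2]
BINARY_OP % → 12 % 2 = 0. Stack: [10, 0]
BINARY_OP - → 10 - 0 = 10. Stack: [10]
STORE_FAST n → n=10. Stack: []
LOAD_FAST_LOAD_FAST n,n → push 10,10. Stack: [10, 10]
BINARY_OP + → 10 + 10 = 20. Stack: [20]
LOAD_FAST a → push 12. Stack: [20, 12]
BINARY_OP % → 20 % 12 = 8. Stack: [8]
STORE_FAST v → v=8. Stack: []
LOAD_FAST_LOAD_FAST a,n → push 12,10. Stack: [12, 10]
BINARY_OP - → 12 - 10 = 2. Stack: [2]
LOAD_CONST → push 11. Stack: [2, 11]
BINARY_OP - → 2 - 11 = -9. Stack: [-9]
STORE_FAST t → t=-9. Stack: []
LOAD_FAST_LOAD_FAST v,t → push 8,-9. Stack: [8, -9]
BINARY_OP % → 8 % -9 = -1. Stack: [-1]
STORE_FAST s → s=-1. Stack: []
LOAD_FAST t → push -9. Stack: [-9]
LOAD_CONST → push 5. Stack: [-9, 5]
BINARY_OP - → -9 - 5 = -14. Stack: [-14]
LOAD_FAST_LOAD_FAST t,t → push -9,-9. Stack: [-14, -9, -9]
BINARY_OP & → -9 & -9 = -9. Stack: [-14, -9]
BINARY_OP + → -14 + -9 = -23. Stack: [-23]
STORE_FAST z → z=-23. Stack: []
LOAD_FAST v → push 8. Stack: [8]
RETURN_VALUE → return 8.

-9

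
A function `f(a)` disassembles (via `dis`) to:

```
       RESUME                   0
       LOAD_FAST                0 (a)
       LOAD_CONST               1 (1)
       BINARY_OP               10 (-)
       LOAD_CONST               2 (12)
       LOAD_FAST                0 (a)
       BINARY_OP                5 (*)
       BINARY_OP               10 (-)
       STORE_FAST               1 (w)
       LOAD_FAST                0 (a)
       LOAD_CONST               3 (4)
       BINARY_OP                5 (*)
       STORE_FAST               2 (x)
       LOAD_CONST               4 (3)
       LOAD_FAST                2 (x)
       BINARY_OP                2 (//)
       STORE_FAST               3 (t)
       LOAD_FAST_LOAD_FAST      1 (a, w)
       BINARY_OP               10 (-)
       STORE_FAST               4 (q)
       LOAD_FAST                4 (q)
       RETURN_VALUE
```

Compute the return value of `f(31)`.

LOAD_FAST a → push 31. Stack: [31]
LOAD_CONST → push 1. Stack: [31, 1]
BINARY_OP - → 31 - 1 = 30. Stack: [30]
LOAD_CONST → push 12. Stack: [30, 12]
LOAD_FAST a → push 31. Stack: [30, 12, 31]
BINARY_OP * → 12 * 31 = 372. Stack: [30, 372]
BINARY_OP - → 30 - 372 = -342. Stack: [-342]
STORE_FAST w → w=-342. Stack: []
LOAD_FAST a → push 31. Stack: [31]
LOAD_CONST → push 4. Stack: [31, 4]
BINARY_OP * → 31 * 4 = 124. Stack: [124]
STORE_FAST x → x=124. Stack: []
LOAD_CONST → push 3. Stack: [3]
LOAD_FAST x → push 124. Stack: [3, 124]
BINARY_OP // → 3 // 124 = 0. Stack: [0]
STORE_FAST t → t=0. Stack: []
LOAD_FAST_LOAD_FAST a,w → push 31,-342. Stack: [31, -342]
BINARY_OP - → 31 - -342 = 373. Stack: [373]
STORE_FAST q → q=373. Stack: []
LOAD_FAST q → push 373. Stack: [373]
RETURN_VALUE → return 373.

373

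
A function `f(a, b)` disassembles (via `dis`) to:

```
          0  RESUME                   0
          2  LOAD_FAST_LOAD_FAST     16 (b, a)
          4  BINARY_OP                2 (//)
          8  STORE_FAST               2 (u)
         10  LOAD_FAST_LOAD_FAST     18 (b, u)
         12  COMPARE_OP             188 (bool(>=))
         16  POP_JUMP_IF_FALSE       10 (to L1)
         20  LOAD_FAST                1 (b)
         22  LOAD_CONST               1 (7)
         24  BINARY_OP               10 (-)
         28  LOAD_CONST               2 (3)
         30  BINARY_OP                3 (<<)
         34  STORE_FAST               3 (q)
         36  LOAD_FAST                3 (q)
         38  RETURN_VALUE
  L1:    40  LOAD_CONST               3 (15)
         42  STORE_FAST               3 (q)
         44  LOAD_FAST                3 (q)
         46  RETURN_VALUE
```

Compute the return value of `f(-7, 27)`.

160

LOAD_FAST_LOAD_FAST b,a → push 27,-7. Stack: [27, -7]
BINARY_OP // → 27 // -7 = -4. Stack: [-4]
STORE_FAST u → u=-4. Stack: []
LOAD_FAST_LOAD_FAST b,u → push 27,-4. Stack: [27, -4]
COMPARE_OP bool(>=) → 27 vs -4 = True. Stack: [True]
POP_JUMP_IF_FALSE → pop True; no jump. Stack: []
LOAD_FAST b → push 27. Stack: [27]
LOAD_CONST → push 7. Stack: [27, 7]
BINARY_OP - → 27 - 7 = 20. Stack: [20]
LOAD_CONST → push 3. Stack: [20, 3]
BINARY_OP << → 20 << 3 = 160. Stack: [160]
STORE_FAST q → q=160. Stack: []
LOAD_FAST q → push 160. Stack: [160]
RETURN_VALUE → return 160.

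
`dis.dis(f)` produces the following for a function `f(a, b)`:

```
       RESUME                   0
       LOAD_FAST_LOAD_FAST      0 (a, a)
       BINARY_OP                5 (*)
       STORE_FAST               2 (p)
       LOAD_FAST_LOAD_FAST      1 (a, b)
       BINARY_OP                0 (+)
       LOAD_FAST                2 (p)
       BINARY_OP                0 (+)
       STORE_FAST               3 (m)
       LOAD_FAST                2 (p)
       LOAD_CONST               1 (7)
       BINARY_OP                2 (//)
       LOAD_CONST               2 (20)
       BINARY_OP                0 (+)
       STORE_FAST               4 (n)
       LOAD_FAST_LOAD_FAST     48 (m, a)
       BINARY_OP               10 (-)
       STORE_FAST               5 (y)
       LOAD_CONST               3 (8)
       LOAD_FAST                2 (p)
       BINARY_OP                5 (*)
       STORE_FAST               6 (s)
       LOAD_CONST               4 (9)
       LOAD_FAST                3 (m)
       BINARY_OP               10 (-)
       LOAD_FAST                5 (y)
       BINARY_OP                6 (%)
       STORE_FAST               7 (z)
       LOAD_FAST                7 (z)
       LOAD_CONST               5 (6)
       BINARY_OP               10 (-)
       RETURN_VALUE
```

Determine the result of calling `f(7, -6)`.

LOAD_FAST_LOAD_FAST a,a → push 7,7. Stack: [7, 7]
BINARY_OP * → 7 * 7 = 49. Stack: [49]
STORE_FAST p → p=49. Stack: []
LOAD_FAST_LOAD_FAST a,b → push 7,-6. Stack: [7, -6]
BINARY_OP + → 7 + -6 = 1. Stack: [1]
LOAD_FAST p → push 49. Stack: [1, 49]
BINARY_OP + → 1 + 49 = 50. Stack: [50]
STORE_FAST m → m=50. Stack: []
LOAD_FAST p → push 49. Stack: [49]
LOAD_CONST → push 7. Stack: [49, 7]
BINARY_OP // → 49 // 7 = 7. Stack: [7]
LOAD_CONST → push 20. Stack: [7, 20]
BINARY_OP + → 7 + 20 = 27. Stack: [27]
STORE_FAST n → n=27. Stack: []
LOAD_FAST_LOAD_FAST m,a → push 50,7. Stack: [50, 7]
BINARY_OP - → 50 - 7 = 43. Stack: [43]
STORE_FAST y → y=43. Stack: []
LOAD_CONST → push 8. Stack: [8]
LOAD_FAST p → push 49. Stack: [8, 49]
BINARY_OP * → 8 * 49 = 392. Stack: [392]
STORE_FAST s → s=392. Stack: []
LOAD_CONST → push 9. Stack: [9]
LOAD_FAST m → push 50. Stack: [9, 50]
BINARY_OP - → 9 - 50 = -41. Stack: [-41]
LOAD_FAST y → push 43. Stack: [-41, 43]
BINARY_OP % → -41 % 43 = 2. Stack: [2]
STORE_FAST z → z=2. Stack: []
LOAD_FAST z → push 2. Stack: [2]
LOAD_CONST → push 6. Stack: [2, 6]
BINARY_OP - → 2 - 6 = -4. Stack: [-4]
RETURN_VALUE → return -4.

-4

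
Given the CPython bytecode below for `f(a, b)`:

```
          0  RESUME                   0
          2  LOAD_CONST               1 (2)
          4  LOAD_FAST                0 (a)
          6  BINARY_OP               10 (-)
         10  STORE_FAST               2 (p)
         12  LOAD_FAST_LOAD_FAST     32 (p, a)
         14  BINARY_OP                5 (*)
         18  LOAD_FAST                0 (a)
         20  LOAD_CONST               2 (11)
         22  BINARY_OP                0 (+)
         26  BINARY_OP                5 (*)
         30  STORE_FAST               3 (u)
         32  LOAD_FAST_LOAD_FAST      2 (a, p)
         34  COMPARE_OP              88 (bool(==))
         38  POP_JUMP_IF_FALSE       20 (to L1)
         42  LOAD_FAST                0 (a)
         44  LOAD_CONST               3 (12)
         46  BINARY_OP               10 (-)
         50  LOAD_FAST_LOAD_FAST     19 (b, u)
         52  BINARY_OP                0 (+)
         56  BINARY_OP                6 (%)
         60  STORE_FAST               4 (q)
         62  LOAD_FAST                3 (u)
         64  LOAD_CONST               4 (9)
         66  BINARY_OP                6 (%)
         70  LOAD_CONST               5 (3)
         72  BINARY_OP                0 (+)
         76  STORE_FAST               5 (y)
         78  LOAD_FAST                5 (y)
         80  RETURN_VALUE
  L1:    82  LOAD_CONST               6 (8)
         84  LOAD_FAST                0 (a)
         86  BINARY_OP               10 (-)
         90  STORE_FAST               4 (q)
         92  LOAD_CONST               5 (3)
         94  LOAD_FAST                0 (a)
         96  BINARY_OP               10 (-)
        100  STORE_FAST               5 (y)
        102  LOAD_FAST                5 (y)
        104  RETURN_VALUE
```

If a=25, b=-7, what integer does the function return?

-22

LOAD_CONST → push 2. Stack: [2]
LOAD_FAST a → push 25. Stack: [2, 25]
BINARY_OP - → 2 - 25 = -23. Stack: [-23]
STORE_FAST p → p=-23. Stack: []
LOAD_FAST_LOAD_FAST p,a → push -23,25. Stack: [-23, 25]
BINARY_OP * → -23 * 25 = -575. Stack: [-575]
LOAD_FAST a → push 25. Stack: [-575, 25]
LOAD_CONST → push 11. Stack: [-575, 25, 11]
BINARY_OP + → 25 + 11 = 36. Stack: [-575, 36]
BINARY_OP * → -575 * 36 = -20700. Stack: [-20700]
STORE_FAST u → u=-20700. Stack: []
LOAD_FAST_LOAD_FAST a,p → push 25,-23. Stack: [25, -23]
COMPARE_OP bool(==) → 25 vs -23 = False. Stack: [False]
POP_JUMP_IF_FALSE → pop False; jump. Stack: []
LOAD_CONST → push 8. Stack: [8]
LOAD_FAST a → push 25. Stack: [8, 25]
BINARY_OP - → 8 - 25 = -17. Stack: [-17]
STORE_FAST q → q=-17. Stack: []
LOAD_CONST → push 3. Stack: [3]
LOAD_FAST a → push 25. Stack: [3, 25]
BINARY_OP - → 3 - 25 = -22. Stack: [-22]
STORE_FAST y → y=-22. Stack: []
LOAD_FAST y → push -22. Stack: [-22]
RETURN_VALUE → return -22.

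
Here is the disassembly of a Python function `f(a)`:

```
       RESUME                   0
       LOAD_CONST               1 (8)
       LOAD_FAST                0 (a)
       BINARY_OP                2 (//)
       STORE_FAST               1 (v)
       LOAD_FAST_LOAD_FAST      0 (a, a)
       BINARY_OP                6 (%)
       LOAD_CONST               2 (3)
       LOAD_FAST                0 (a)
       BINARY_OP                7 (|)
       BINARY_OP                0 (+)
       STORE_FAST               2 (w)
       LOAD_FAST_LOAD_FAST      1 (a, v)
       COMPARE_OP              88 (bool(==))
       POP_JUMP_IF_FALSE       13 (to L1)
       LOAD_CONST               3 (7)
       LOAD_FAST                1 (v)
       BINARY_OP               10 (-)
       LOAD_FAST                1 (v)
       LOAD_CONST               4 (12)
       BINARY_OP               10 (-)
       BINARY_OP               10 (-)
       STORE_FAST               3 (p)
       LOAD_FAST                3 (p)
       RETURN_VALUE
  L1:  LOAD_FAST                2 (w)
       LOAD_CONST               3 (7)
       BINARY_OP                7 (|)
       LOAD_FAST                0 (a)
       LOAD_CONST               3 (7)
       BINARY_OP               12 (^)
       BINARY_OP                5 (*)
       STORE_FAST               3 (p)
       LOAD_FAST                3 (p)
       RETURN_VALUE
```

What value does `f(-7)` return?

LOAD_CONST → push 8. Stack: [8]
LOAD_FAST a → push -7. Stack: [8, -7]
BINARY_OP // → 8 // -7 = -2. Stack: [-2]
STORE_FAST v → v=-2. Stack: []
LOAD_FAST_LOAD_FAST a,a → push -7,-7. Stack: [-7, -7]
BINARY_OP % → -7 % -7 = 0. Stack: [0]
LOAD_CONST → push 3. Stack: [0, 3]
LOAD_FAST a → push -7. Stack: [0, 3, -7]
BINARY_OP | → 3 | -7 = -5. Stack: [0, -5]
BINARY_OP + → 0 + -5 = -5. Stack: [-5]
STORE_FAST w → w=-5. Stack: []
LOAD_FAST_LOAD_FAST a,v → push -7,-2. Stack: [-7, -2]
COMPARE_OP bool(==) → -7 vs -2 = False. Stack: [False]
POP_JUMP_IF_FALSE → pop False; jump. Stack: []
LOAD_FAST w → push -5. Stack: [-5]
LOAD_CONST → push 7. Stack: [-5, 7]
BINARY_OP | → -5 | 7 = -1. Stack: [-1]
LOAD_FAST a → push -7. Stack: [-1, -7]
LOAD_CONST → push 7. Stack: [-1, -7, 7]
BINARY_OP ^ → -7 ^ 7 = -2. Stack: [-1, -2]
BINARY_OP * → -1 * -2 = 2. Stack: [2]
STORE_FAST p → p=2. Stack: []
LOAD_FAST p → push 2. Stack: [2]
RETURN_VALUE → return 2.

2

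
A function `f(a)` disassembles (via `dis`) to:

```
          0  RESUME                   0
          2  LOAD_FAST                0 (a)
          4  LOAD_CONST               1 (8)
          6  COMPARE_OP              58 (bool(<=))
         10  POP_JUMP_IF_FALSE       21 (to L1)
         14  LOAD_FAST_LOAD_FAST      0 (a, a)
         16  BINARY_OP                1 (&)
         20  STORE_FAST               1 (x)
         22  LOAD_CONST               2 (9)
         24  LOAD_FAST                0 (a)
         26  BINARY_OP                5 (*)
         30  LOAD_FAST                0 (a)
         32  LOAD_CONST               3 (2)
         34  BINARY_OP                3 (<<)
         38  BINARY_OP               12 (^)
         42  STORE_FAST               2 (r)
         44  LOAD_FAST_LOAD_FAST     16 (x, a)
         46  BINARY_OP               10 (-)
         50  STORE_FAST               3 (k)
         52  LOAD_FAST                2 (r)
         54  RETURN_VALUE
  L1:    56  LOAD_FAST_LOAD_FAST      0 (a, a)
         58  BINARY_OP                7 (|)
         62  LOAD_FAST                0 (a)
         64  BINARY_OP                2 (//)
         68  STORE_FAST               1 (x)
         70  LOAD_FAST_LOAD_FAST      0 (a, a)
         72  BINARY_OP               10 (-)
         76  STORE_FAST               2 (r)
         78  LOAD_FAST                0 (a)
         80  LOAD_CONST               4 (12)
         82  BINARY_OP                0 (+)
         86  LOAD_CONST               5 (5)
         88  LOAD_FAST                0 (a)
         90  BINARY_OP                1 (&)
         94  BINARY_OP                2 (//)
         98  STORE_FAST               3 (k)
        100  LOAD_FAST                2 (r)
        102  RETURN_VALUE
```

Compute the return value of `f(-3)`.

LOAD_FAST a → push -3. Stack: [-3]
LOAD_CONST → push 8. Stack: [-3, 8]
COMPARE_OP bool(<=) → -3 vs 8 = True. Stack: [True]
POP_JUMP_IF_FALSE → pop True; no jump. Stack: []
LOAD_FAST_LOAD_FAST a,a → push -3,-3. Stack: [-3, -3]
BINARY_OP & → -3 & -3 = -3. Stack: [-3]
STORE_FAST x → x=-3. Stack: []
LOAD_CONST → push 9. Stack: [9]
LOAD_FAST a → push -3. Stack: [9, -3]
BINARY_OP * → 9 * -3 = -27. Stack: [-27]
LOAD_FAST a → push -3. Stack: [-27, -3]
LOAD_CONST → push 2. Stack: [-27, -3, 2]
BINARY_OP << → -3 << 2 = -12. Stack: [-27, -12]
BINARY_OP ^ → -27 ^ -12 = 17. Stack: [17]
STORE_FAST r → r=17. Stack: []
LOAD_FAST_LOAD_FAST x,a → push -3,-3. Stack: [-3, -3]
BINARY_OP - → -3 - -3 = 0. Stack: [0]
STORE_FAST k → k=0. Stack: []
LOAD_FAST r → push 17. Stack: [17]
RETURN_VALUE → return 17.

17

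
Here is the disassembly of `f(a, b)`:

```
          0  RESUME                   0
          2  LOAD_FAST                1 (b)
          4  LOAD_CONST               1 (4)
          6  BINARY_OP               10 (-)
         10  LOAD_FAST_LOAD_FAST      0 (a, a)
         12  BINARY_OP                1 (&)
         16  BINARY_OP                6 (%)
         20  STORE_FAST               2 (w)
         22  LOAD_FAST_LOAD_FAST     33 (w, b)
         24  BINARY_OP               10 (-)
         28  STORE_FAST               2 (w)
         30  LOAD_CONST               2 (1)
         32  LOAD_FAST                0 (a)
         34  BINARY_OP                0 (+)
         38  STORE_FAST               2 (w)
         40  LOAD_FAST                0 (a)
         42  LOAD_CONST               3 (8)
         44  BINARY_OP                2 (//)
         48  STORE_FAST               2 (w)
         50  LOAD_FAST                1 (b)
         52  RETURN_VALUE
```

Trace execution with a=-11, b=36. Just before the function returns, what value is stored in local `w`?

-2

LOAD_FAST b → push 36. Stack: [36]
LOAD_CONST → push 4. Stack: [36, 4]
BINARY_OP - → 36 - 4 = 32. Stack: [32]
LOAD_FAST_LOAD_FAST a,a → push -11,-11. Stack: [32, -11, -11]
BINARY_OP & → -11 & -11 = -11. Stack: [32, -11]
BINARY_OP % → 32 % -11 = -1. Stack: [-1]
STORE_FAST w → w=-1. Stack: []
LOAD_FAST_LOAD_FAST w,b → push -1,36. Stack: [-1, 36]
BINARY_OP - → -1 - 36 = -37. Stack: [-37]
STORE_FAST w → w=-37. Stack: []
LOAD_CONST → push 1. Stack: [1]
LOAD_FAST a → push -11. Stack: [1, -11]
BINARY_OP + → 1 + -11 = -10. Stack: [-10]
STORE_FAST w → w=-10. Stack: []
LOAD_FAST a → push -11. Stack: [-11]
LOAD_CONST → push 8. Stack: [-11, 8]
BINARY_OP // → -11 // 8 = -2. Stack: [-2]
STORE_FAST w → w=-2. Stack: []
LOAD_FAST b → push 36. Stack: [36]
RETURN_VALUE → return 36.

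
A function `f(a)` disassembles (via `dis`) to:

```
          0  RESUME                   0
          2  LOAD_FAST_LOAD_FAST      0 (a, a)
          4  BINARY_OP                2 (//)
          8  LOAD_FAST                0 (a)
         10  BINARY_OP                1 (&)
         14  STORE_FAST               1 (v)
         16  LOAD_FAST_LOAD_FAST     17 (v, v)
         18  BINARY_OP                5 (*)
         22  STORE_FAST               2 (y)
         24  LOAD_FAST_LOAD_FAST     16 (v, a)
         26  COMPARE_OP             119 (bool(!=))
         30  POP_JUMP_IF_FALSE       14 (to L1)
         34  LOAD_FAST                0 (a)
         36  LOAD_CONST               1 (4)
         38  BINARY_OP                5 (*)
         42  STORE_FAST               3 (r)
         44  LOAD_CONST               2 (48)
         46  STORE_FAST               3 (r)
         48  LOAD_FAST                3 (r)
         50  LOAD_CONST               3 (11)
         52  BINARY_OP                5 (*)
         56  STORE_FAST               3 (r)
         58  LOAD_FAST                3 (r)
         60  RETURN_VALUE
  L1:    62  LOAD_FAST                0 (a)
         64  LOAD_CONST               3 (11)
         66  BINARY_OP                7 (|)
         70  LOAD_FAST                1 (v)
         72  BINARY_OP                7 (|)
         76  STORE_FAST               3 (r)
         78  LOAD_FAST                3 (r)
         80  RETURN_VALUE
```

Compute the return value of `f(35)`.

528

LOAD_FAST_LOAD_FAST a,a → push 35,35. Stack: [35, 35]
BINARY_OP // → 35 // 35 = 1. Stack: [1]
LOAD_FAST a → push 35. Stack: [1, 35]
BINARY_OP & → 1 & 35 = 1. Stack: [1]
STORE_FAST v → v=1. Stack: []
LOAD_FAST_LOAD_FAST v,v → push 1,1. Stack: [1, 1]
BINARY_OP * → 1 * 1 = 1. Stack: [1]
STORE_FAST y → y=1. Stack: []
LOAD_FAST_LOAD_FAST v,a → push 1,35. Stack: [1, 35]
COMPARE_OP bool(!=) → 1 vs 35 = True. Stack: [True]
POP_JUMP_IF_FALSE → pop True; no jump. Stack: []
LOAD_FAST a → push 35. Stack: [35]
LOAD_CONST → push 4. Stack: [35, 4]
BINARY_OP * → 35 * 4 = 140. Stack: [140]
STORE_FAST r → r=140. Stack: []
LOAD_CONST → push 48. Stack: [48]
STORE_FAST r → r=48. Stack: []
LOAD_FAST r → push 48. Stack: [48]
LOAD_CONST → push 11. Stack: [48, 11]
BINARY_OP * → 48 * 11 = 528. Stack: [528]
STORE_FAST r → r=528. Stack: []
LOAD_FAST r → push 528. Stack: [528]
RETURN_VALUE → return 528.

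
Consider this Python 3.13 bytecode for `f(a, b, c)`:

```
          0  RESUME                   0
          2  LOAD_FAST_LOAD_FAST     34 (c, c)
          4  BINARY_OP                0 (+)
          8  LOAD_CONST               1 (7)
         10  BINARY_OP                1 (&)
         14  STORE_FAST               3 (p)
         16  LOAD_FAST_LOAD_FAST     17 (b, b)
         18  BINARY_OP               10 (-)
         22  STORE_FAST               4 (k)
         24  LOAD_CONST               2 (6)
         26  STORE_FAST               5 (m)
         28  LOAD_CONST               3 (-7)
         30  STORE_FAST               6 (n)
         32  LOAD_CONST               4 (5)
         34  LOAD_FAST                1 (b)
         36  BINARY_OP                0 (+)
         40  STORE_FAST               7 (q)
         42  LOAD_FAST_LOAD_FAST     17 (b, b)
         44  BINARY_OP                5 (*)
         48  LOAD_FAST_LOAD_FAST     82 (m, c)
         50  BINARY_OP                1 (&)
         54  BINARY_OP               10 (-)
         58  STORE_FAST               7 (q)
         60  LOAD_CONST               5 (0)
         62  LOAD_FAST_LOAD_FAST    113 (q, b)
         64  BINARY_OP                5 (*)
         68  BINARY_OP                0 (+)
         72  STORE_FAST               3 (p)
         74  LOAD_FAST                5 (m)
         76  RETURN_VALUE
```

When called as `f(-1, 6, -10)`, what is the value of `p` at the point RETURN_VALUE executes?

180

LOAD_FAST_LOAD_FAST c,c → push -10,-10. Stack: [-10, -10]
BINARY_OP + → -10 + -10 = -20. Stack: [-20]
LOAD_CONST → push 7. Stack: [-20, 7]
BINARY_OP & → -20 & 7 = 4. Stack: [4]
STORE_FAST p → p=4. Stack: []
LOAD_FAST_LOAD_FAST b,b → push 6,6. Stack: [6, 6]
BINARY_OP - → 6 - 6 = 0. Stack: [0]
STORE_FAST k → k=0. Stack: []
LOAD_CONST → push 6. Stack: [6]
STORE_FAST m → m=6. Stack: []
LOAD_CONST → push -7. Stack: [-7]
STORE_FAST n → n=-7. Stack: []
LOAD_CONST → push 5. Stack: [5]
LOAD_FAST b → push 6. Stack: [5, 6]
BINARY_OP + → 5 + 6 = 11. Stack: [11]
STORE_FAST q → q=11. Stack: []
LOAD_FAST_LOAD_FAST b,b → push 6,6. Stack: [6, 6]
BINARY_OP * → 6 * 6 = 36. Stack: [36]
LOAD_FAST_LOAD_FAST m,c → push 6,-10. Stack: [36, 6, -10]
BINARY_OP & → 6 & -10 = 6. Stack: [36, 6]
BINARY_OP - → 36 - 6 = 30. Stack: [30]
STORE_FAST q → q=30. Stack: []
LOAD_CONST → push 0. Stack: [0]
LOAD_FAST_LOAD_FAST q,b → push 30,6. Stack: [0, 30, 6]
BINARY_OP * → 30 * 6 = 180. Stack: [0, 180]
BINARY_OP + → 0 + 180 = 180. Stack: [180]
STORE_FAST p → p=180. Stack: []
LOAD_FAST m → push 6. Stack: [6]
RETURN_VALUE → return 6.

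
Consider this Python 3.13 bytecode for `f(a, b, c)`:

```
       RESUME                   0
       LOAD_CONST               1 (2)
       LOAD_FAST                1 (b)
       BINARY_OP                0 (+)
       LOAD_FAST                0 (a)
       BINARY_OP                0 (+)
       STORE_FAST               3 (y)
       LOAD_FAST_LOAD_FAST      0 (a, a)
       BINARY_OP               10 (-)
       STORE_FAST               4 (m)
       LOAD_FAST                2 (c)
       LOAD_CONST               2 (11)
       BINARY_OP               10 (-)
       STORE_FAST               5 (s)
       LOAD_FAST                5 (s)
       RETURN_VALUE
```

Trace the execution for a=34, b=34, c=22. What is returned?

LOAD_CONST → push 2. Stack: [2]
LOAD_FAST b → push 34. Stack: [2, 34]
BINARY_OP + → 2 + 34 = 36. Stack: [36]
LOAD_FAST a → push 34. Stack: [36, 34]
BINARY_OP + → 36 + 34 = 70. Stack: [70]
STORE_FAST y → y=70. Stack: []
LOAD_FAST_LOAD_FAST a,a → push 34,34. Stack: [34, 34]
BINARY_OP - → 34 - 34 = 0. Stack: [0]
STORE_FAST m → m=0. Stack: []
LOAD_FAST c → push 22. Stack: [22]
LOAD_CONST → push 11. Stack: [22, 11]
BINARY_OP - → 22 - 11 = 11. Stack: [11]
STORE_FAST s → s=11. Stack: []
LOAD_FAST s → push 11. Stack: [11]
RETURN_VALUE → return 11.

11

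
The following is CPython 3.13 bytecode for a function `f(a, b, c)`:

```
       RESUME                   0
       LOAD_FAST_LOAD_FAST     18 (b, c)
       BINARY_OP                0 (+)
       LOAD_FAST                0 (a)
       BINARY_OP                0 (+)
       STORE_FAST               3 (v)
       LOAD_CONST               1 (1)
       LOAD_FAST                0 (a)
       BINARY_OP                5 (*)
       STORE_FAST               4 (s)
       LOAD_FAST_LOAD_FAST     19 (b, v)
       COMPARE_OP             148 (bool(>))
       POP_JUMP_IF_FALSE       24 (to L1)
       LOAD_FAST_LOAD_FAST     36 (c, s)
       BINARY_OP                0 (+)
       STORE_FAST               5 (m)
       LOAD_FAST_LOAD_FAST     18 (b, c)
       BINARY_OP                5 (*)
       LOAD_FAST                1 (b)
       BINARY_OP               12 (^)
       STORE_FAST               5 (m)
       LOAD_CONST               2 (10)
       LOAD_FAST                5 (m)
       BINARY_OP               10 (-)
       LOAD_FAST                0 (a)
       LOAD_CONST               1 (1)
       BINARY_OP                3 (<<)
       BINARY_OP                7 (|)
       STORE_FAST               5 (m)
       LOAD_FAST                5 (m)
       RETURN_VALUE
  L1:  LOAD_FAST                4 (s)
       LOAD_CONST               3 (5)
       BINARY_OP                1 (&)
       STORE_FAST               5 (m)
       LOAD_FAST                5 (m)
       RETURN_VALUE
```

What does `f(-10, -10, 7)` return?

LOAD_FAST_LOAD_FAST b,c → push -10,7. Stack: [-10, 7]
BINARY_OP + → -10 + 7 = -3. Stack: [-3]
LOAD_FAST a → push -10. Stack: [-3, -10]
BINARY_OP + → -3 + -10 = -13. Stack: [-13]
STORE_FAST v → v=-13. Stack: []
LOAD_CONST → push 1. Stack: [1]
LOAD_FAST a → push -10. Stack: [1, -10]
BINARY_OP * → 1 * -10 = -10. Stack: [-10]
STORE_FAST s → s=-10. Stack: []
LOAD_FAST_LOAD_FAST b,v → push -10,-13. Stack: [-10, -13]
COMPARE_OP bool(>) → -10 vs -13 = True. Stack: [True]
POP_JUMP_IF_FALSE → pop True; no jump. Stack: []
LOAD_FAST_LOAD_FAST c,s → push 7,-10. Stack: [7, -10]
BINARY_OP + → 7 + -10 = -3. Stack: [-3]
STORE_FAST m → m=-3. Stack: []
LOAD_FAST_LOAD_FAST b,c → push -10,7. Stack: [-10, 7]
BINARY_OP * → -10 * 7 = -70. Stack: [-70]
LOAD_FAST b → push -10. Stack: [-70, -10]
BINARY_OP ^ → -70 ^ -10 = 76. Stack: [76]
STORE_FAST m → m=76. Stack: []
LOAD_CONST → push 10. Stack: [10]
LOAD_FAST m → push 76. Stack: [10, 76]
BINARY_OP - → 10 - 76 = -66. Stack: [-66]
LOAD_FAST a → push -10. Stack: [-66, -10]
LOAD_CONST → push 1. Stack: [-66, -10, 1]
BINARY_OP << → -10 << 1 = -20. Stack: [-66, -20]
BINARY_OP | → -66 | -20 = -2. Stack: [-2]
STORE_FAST m → m=-2. Stack: []
LOAD_FAST m → push -2. Stack: [-2]
RETURN_VALUE → return -2.

-2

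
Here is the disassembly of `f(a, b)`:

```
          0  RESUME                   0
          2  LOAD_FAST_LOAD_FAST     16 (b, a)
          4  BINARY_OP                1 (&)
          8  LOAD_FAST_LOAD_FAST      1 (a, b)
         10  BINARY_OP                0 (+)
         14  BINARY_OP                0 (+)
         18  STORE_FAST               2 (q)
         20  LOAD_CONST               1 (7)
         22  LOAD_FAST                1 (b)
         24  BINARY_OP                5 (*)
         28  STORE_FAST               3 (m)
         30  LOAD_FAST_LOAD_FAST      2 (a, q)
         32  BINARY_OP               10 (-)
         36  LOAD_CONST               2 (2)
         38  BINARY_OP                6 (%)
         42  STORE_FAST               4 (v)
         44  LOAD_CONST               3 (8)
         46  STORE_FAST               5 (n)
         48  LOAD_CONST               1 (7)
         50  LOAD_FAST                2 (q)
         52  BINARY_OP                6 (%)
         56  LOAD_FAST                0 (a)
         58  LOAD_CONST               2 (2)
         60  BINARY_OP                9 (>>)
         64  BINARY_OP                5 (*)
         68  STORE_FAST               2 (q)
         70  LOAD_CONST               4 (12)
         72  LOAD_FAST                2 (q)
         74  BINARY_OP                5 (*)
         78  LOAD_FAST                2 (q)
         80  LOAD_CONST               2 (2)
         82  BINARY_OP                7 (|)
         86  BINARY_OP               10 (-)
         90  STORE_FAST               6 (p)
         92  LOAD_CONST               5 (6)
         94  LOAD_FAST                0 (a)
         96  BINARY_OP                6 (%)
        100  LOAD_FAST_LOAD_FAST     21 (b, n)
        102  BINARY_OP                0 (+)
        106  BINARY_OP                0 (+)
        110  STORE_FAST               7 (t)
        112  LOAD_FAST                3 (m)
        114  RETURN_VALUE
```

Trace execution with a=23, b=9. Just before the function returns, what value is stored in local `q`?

LOAD_FAST_LOAD_FAST b,a → push 9,23. Stack: [9, 23]
BINARY_OP & → 9 & 23 = 1. Stack: [1]
LOAD_FAST_LOAD_FAST a,b → push 23,9. Stack: [1, 23, 9]
BINARY_OP + → 23 + 9 = 32. Stack: [1, 32]
BINARY_OP + → 1 + 32 = 33. Stack: [33]
STORE_FAST q → q=33. Stack: []
LOAD_CONST → push 7. Stack: [7]
LOAD_FAST b → push 9. Stack: [7, 9]
BINARY_OP * → 7 * 9 = 63. Stack: [63]
STORE_FAST m → m=63. Stack: []
LOAD_FAST_LOAD_FAST a,q → push 23,33. Stack: [23, 33]
BINARY_OP - → 23 - 33 = -10. Stack: [-10]
LOAD_CONST → push 2. Stack: [-10, 2]
BINARY_OP % → -10 % 2 = 0. Stack: [0]
STORE_FAST v → v=0. Stack: []
LOAD_CONST → push 8. Stack: [8]
STORE_FAST n → n=8. Stack: []
LOAD_CONST → push 7. Stack: [7]
LOAD_FAST q → push 33. Stack: [7, 33]
BINARY_OP % → 7 % 33 = 7. Stack: [7]
LOAD_FAST a → push 23. Stack: [7, 23]
LOAD_CONST → push 2. Stack: [7, 23, 2]
BINARY_OP >> → 23 >> 2 = 5. Stack: [7, 5]
BINARY_OP * → 7 * 5 = 35. Stack: [35]
STORE_FAST q → q=35. Stack: []
LOAD_CONST → push 12. Stack: [12]
LOAD_FAST q → push 35. Stack: [12, 35]
BINARY_OP * → 12 * 35 = 420. Stack: [420]
LOAD_FAST q → push 35. Stack: [420, 35]
LOAD_CONST → push 2. Stack: [420, 35, 2]
BINARY_OP | → 35 | 2 = 35. Stack: [420, 35]
BINARY_OP - → 420 - 35 = 385. Stack: [385]
STORE_FAST p → p=385. Stack: []
LOAD_CONST → push 6. Stack: [6]
LOAD_FAST a → push 23. Stack: [6, 23]
BINARY_OP % → 6 % 23 = 6. Stack: [6]
LOAD_FAST_LOAD_FAST b,n → push 9,8. Stack: [6, 9, 8]
BINARY_OP + → 9 + 8 = 17. Stack: [6, 17]
BINARY_OP + → 6 + 17 = 23. Stack: [23]
STORE_FAST t → t=23. Stack: []
LOAD_FAST m → push 63. Stack: [63]
RETURN_VALUE → return 63.

35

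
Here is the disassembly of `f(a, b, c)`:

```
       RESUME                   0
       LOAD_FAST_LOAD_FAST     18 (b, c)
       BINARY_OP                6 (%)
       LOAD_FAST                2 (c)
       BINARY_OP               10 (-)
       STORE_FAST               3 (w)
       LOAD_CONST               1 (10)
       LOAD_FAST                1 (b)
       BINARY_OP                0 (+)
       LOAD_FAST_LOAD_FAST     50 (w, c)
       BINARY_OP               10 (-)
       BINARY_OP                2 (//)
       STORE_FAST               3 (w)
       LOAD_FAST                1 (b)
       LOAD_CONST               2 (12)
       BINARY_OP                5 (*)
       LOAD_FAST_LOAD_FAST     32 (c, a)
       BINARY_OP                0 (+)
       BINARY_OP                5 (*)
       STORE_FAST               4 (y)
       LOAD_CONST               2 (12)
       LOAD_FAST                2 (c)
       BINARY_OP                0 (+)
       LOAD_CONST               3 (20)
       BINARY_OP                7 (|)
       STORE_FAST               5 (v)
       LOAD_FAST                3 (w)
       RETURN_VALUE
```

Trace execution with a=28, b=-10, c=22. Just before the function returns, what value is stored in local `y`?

LOAD_FAST_LOAD_FAST b,c → push -10,22. Stack: [-10, 22]
BINARY_OP % → -10 % 22 = 12. Stack: [12]
LOAD_FAST c → push 22. Stack: [12, 22]
BINARY_OP - → 12 - 22 = -10. Stack: [-10]
STORE_FAST w → w=-10. Stack: []
LOAD_CONST → push 10. Stack: [10]
LOAD_FAST b → push -10. Stack: [10, -10]
BINARY_OP + → 10 + -10 = 0. Stack: [0]
LOAD_FAST_LOAD_FAST w,c → push -10,22. Stack: [0, -10, 22]
BINARY_OP - → -10 - 22 = -32. Stack: [0, -32]
BINARY_OP // → 0 // -32 = 0. Stack: [0]
STORE_FAST w → w=0. Stack: []
LOAD_FAST b → push -10. Stack: [-10]
LOAD_CONST → push 12. Stack: [-10, 12]
BINARY_OP * → -10 * 12 = -120. Stack: [-120]
LOAD_FAST_LOAD_FAST c,a → push 22,28. Stack: [-120, 22, 28]
BINARY_OP + → 22 + 28 = 50. Stack: [-120, 50]
BINARY_OP * → -120 * 50 = -6000. Stack: [-6000]
STORE_FAST y → y=-6000. Stack: []
LOAD_CONST → push 12. Stack: [12]
LOAD_FAST c → push 22. Stack: [12, 22]
BINARY_OP + → 12 + 22 = 34. Stack: [34]
LOAD_CONST → push 20. Stack: [34, 20]
BINARY_OP | → 34 | 20 = 54. Stack: [54]
STORE_FAST v → v=54. Stack: []
LOAD_FAST w → push 0. Stack: [0]
RETURN_VALUE → return 0.

-6000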